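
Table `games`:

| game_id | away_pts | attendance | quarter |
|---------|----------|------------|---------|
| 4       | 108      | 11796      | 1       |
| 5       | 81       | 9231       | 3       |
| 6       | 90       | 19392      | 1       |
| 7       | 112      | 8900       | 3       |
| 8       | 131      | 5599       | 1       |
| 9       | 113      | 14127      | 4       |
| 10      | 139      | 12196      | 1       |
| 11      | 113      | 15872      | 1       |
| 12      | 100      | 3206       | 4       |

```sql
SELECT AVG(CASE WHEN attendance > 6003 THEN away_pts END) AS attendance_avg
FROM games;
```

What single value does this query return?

108

game_id=4: ✓ → 108
game_id=5: ✓ → 81
game_id=6: ✓ → 90
game_id=7: ✓ → 112
game_id=8: ✗
game_id=9: ✓ → 113
game_id=10: ✓ → 139
game_id=11: ✓ → 113
game_id=12: ✗
attendance_avg = (108 + 81 + 90 + 112 + 113 + 139 + 113) / 7 = 108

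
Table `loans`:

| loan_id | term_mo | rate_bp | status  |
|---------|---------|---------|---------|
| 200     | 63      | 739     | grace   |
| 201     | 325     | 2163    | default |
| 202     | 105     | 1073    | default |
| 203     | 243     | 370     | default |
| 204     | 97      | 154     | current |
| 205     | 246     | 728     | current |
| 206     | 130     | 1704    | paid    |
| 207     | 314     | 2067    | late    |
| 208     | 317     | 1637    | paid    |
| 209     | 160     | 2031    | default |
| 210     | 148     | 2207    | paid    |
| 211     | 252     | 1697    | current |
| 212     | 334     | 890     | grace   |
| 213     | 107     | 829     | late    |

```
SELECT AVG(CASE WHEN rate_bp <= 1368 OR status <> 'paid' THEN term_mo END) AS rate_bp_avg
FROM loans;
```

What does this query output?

loan_id=200: ✓ → 63
loan_id=201: ✓ → 325
loan_id=202: ✓ → 105
loan_id=203: ✓ → 243
loan_id=204: ✓ → 97
loan_id=205: ✓ → 246
loan_id=206: ✗
loan_id=207: ✓ → 314
loan_id=208: ✗
loan_id=209: ✓ → 160
loan_id=210: ✗
loan_id=211: ✓ → 252
loan_id=212: ✓ → 334
loan_id=213: ✓ → 107
rate_bp_avg = (63 + 325 + 105 + 243 + 97 + 246 + 314 + 160 + 252 + 334 + 107) / 11 = 204.1818181818

204.1818181818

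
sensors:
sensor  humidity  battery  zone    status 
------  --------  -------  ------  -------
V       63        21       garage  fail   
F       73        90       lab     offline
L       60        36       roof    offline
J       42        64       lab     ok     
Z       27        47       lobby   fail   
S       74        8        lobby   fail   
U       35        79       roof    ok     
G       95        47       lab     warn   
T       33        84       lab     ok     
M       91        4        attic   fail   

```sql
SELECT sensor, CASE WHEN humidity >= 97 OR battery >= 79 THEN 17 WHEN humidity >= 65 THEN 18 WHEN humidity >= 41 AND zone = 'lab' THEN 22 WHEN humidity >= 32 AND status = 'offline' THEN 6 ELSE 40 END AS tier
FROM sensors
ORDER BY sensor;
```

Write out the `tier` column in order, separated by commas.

17, 18, 22, 6, 18, 18, 17, 17, 40, 40

sensor=F: humidity >= 97 OR battery >= 79 → 17
sensor=G: humidity >= 65 → 18
sensor=J: humidity >= 41 AND zone = 'lab' → 22
sensor=L: humidity >= 32 AND status = 'offline' → 6
sensor=M: humidity >= 65 → 18
sensor=S: humidity >= 65 → 18
sensor=T: humidity >= 97 OR battery >= 79 → 17
sensor=U: humidity >= 97 OR battery >= 79 → 17
sensor=V: ELSE → 40
sensor=Z: ELSE → 40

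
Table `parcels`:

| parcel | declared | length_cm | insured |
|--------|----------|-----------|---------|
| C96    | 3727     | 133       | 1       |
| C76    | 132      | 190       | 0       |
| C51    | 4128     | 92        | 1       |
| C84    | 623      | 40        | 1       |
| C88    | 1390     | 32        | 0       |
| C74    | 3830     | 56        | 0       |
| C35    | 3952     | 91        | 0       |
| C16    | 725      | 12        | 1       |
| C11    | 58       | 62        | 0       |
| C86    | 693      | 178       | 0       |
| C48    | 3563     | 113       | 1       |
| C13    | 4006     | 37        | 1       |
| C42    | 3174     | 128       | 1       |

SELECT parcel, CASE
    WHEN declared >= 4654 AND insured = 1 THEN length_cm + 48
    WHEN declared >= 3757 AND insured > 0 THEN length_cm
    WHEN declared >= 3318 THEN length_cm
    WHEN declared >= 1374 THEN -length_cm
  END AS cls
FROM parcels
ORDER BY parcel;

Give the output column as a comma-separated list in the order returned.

NULL, 37, NULL, 91, -128, 113, 92, 56, NULL, NULL, NULL, -32, 133

parcel=C11: (no match → NULL) → NULL
parcel=C13: declared >= 3757 AND insured > 0 → 37
parcel=C16: (no match → NULL) → NULL
parcel=C35: declared >= 3318 → 91
parcel=C42: declared >= 1374 → -128
parcel=C48: declared >= 3318 → 113
parcel=C51: declared >= 3757 AND insured > 0 → 92
parcel=C74: declared >= 3318 → 56
parcel=C76: (no match → NULL) → NULL
parcel=C84: (no match → NULL) → NULL
parcel=C86: (no match → NULL) → NULL
parcel=C88: declared >= 1374 → -32
parcel=C96: declared >= 3318 → 133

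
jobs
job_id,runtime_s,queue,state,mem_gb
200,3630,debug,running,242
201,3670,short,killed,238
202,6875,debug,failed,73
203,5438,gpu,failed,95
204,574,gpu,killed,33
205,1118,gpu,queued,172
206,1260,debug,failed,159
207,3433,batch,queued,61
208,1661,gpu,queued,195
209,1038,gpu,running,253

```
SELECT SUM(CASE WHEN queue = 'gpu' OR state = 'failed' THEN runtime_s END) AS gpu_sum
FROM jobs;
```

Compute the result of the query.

17964

job_id=200: ✗
job_id=201: ✗
job_id=202: ✓ → 6875
job_id=203: ✓ → 5438
job_id=204: ✓ → 574
job_id=205: ✓ → 1118
job_id=206: ✓ → 1260
job_id=207: ✗
job_id=208: ✓ → 1661
job_id=209: ✓ → 1038
gpu_sum = 6875 + 5438 + 574 + 1118 + 1260 + 1661 + 1038 = 17964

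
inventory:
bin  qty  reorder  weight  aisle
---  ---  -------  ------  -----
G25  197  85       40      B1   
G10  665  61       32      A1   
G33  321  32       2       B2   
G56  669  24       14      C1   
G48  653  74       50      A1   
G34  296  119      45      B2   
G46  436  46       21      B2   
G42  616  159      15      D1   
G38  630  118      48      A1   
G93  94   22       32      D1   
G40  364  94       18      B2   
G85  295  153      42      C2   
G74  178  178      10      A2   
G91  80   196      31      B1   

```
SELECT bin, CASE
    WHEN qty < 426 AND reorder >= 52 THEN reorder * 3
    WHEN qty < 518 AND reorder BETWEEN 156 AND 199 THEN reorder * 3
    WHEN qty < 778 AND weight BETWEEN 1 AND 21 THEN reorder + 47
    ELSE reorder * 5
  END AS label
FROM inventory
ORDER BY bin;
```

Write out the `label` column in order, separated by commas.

305, 255, 79, 357, 590, 282, 206, 93, 370, 71, 534, 459, 588, 110

bin=G10: ELSE → 305
bin=G25: qty < 426 AND reorder >= 52 → 255
bin=G33: qty < 778 AND weight BETWEEN 1 AND 21 → 79
bin=G34: qty < 426 AND reorder >= 52 → 357
bin=G38: ELSE → 590
bin=G40: qty < 426 AND reorder >= 52 → 282
bin=G42: qty < 778 AND weight BETWEEN 1 AND 21 → 206
bin=G46: qty < 778 AND weight BETWEEN 1 AND 21 → 93
bin=G48: ELSE → 370
bin=G56: qty < 778 AND weight BETWEEN 1 AND 21 → 71
bin=G74: qty < 426 AND reorder >= 52 → 534
bin=G85: qty < 426 AND reorder >= 52 → 459
bin=G91: qty < 426 AND reorder >= 52 → 588
bin=G93: ELSE → 110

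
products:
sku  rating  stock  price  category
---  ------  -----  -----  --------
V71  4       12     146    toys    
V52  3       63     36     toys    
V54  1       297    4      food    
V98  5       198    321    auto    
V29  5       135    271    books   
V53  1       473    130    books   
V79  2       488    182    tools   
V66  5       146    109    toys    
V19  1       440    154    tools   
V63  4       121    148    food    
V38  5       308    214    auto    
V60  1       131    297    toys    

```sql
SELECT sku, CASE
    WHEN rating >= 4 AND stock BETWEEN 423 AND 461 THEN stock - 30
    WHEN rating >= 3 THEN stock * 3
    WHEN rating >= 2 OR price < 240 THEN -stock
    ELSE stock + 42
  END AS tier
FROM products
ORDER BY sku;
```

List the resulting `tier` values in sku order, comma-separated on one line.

-440, 405, 924, 189, -473, -297, 173, 363, 438, 36, -488, 594

sku=V19: rating >= 2 OR price < 240 → -440
sku=V29: rating >= 3 → 405
sku=V38: rating >= 3 → 924
sku=V52: rating >= 3 → 189
sku=V53: rating >= 2 OR price < 240 → -473
sku=V54: rating >= 2 OR price < 240 → -297
sku=V60: ELSE → 173
sku=V63: rating >= 3 → 363
sku=V66: rating >= 3 → 438
sku=V71: rating >= 3 → 36
sku=V79: rating >= 2 OR price < 240 → -488
sku=V98: rating >= 3 → 594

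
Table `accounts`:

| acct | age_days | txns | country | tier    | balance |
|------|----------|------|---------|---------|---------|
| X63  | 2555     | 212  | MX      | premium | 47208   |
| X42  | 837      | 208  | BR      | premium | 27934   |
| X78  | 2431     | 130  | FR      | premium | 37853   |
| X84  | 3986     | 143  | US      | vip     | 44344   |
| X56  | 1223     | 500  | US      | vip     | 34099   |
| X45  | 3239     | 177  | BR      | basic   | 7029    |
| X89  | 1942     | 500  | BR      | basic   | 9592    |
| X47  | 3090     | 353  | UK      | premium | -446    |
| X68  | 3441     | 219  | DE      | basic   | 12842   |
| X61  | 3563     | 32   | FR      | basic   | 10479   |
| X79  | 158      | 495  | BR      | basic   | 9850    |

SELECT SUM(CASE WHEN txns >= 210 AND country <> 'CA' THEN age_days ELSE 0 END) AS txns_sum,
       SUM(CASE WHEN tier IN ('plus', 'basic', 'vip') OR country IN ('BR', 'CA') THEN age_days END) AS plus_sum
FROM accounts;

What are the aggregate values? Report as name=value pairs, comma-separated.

[txns_sum: txns >= 210 AND country <> 'CA']
acct=X63: ✓ → 2555
acct=X42: ✗
acct=X78: ✗
acct=X84: ✗
acct=X56: ✓ → 1223
acct=X45: ✗
acct=X89: ✓ → 1942
acct=X47: ✓ → 3090
acct=X68: ✓ → 3441
acct=X61: ✗
acct=X79: ✓ → 158
txns_sum = 2555 + 1223 + 1942 + 3090 + 3441 + 158 = 12409
—
[plus_sum: tier IN ('plus', 'basic', 'vip') OR country IN ('BR', 'CA')]
acct=X63: ✗
acct=X42: ✓ → 837
acct=X78: ✗
acct=X84: ✓ → 3986
acct=X56: ✓ → 1223
acct=X45: ✓ → 3239
acct=X89: ✓ → 1942
acct=X47: ✗
acct=X68: ✓ → 3441
acct=X61: ✓ → 3563
acct=X79: ✓ → 158
plus_sum = 837 + 3986 + 1223 + 3239 + 1942 + 3441 + 3563 + 158 = 18389

txns_sum=12409, plus_sum=18389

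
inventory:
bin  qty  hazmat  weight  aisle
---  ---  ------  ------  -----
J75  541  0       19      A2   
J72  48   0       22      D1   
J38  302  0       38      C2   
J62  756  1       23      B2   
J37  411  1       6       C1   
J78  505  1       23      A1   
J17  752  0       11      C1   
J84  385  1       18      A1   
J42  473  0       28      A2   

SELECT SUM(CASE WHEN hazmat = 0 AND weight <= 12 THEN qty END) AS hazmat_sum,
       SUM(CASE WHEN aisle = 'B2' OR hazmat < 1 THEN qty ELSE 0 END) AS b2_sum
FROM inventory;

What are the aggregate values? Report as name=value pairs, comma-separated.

hazmat_sum=752, b2_sum=2872

[hazmat_sum: hazmat = 0 AND weight <= 12]
bin=J75: ✗
bin=J72: ✗
bin=J38: ✗
bin=J62: ✗
bin=J37: ✗
bin=J78: ✗
bin=J17: ✓ → 752
bin=J84: ✗
bin=J42: ✗
hazmat_sum = 752
—
[b2_sum: aisle = 'B2' OR hazmat < 1]
bin=J75: ✓ → 541
bin=J72: ✓ → 48
bin=J38: ✓ → 302
bin=J62: ✓ → 756
bin=J37: ✗
bin=J78: ✗
bin=J17: ✓ → 752
bin=J84: ✗
bin=J42: ✓ → 473
b2_sum = 541 + 48 + 302 + 756 + 752 + 473 = 2872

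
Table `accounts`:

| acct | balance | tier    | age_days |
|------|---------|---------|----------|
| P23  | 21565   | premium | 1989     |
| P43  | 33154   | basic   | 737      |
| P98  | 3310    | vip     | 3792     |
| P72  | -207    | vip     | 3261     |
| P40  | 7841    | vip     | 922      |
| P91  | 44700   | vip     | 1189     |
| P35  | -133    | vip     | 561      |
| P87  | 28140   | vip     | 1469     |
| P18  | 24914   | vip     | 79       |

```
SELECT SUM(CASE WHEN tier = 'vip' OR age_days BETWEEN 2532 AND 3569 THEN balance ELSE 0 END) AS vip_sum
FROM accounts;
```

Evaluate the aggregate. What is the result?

acct=P23: ✗
acct=P43: ✗
acct=P98: ✓ → 3310
acct=P72: ✓ → -207
acct=P40: ✓ → 7841
acct=P91: ✓ → 44700
acct=P35: ✓ → -133
acct=P87: ✓ → 28140
acct=P18: ✓ → 24914
vip_sum = 3310 + -207 + 7841 + 44700 + -133 + 28140 + 24914 = 108565

108565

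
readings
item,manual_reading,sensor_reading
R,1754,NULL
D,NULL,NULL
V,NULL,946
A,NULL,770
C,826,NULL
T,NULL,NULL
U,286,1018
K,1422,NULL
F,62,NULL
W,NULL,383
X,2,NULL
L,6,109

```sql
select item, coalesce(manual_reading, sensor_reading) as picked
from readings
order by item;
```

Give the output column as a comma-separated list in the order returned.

item=A: manual_reading=NULL, sensor_reading=770 → 770
item=C: manual_reading=826 → 826
item=D: manual_reading=NULL, sensor_reading=NULL (all NULL) → NULL
item=F: manual_reading=62 → 62
item=K: manual_reading=1422 → 1422
item=L: manual_reading=6 → 6
item=R: manual_reading=1754 → 1754
item=T: manual_reading=NULL, sensor_reading=NULL (all NULL) → NULL
item=U: manual_reading=286 → 286
item=V: manual_reading=NULL, sensor_reading=946 → 946
item=W: manual_reading=NULL, sensor_reading=383 → 383
item=X: manual_reading=2 → 2

770, 826, NULL, 62, 1422, 6, 1754, NULL, 286, 946, 383, 2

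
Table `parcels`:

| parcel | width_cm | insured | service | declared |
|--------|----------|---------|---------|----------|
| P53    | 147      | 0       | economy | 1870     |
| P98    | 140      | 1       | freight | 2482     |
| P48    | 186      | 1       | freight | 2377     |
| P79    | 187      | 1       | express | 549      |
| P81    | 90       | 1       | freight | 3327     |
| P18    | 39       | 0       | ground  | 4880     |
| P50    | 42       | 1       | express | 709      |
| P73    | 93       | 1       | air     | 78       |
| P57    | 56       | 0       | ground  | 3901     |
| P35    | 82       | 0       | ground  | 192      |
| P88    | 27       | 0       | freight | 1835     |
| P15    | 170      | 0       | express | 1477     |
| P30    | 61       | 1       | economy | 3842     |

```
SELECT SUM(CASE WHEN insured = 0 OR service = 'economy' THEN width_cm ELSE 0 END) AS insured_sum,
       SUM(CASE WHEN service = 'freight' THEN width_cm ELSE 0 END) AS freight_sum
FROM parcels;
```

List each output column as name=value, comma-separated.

[insured_sum: insured = 0 OR service = 'economy']
parcel=P53: ✓ → 147
parcel=P98: ✗
parcel=P48: ✗
parcel=P79: ✗
parcel=P81: ✗
parcel=P18: ✓ → 39
parcel=P50: ✗
parcel=P73: ✗
parcel=P57: ✓ → 56
parcel=P35: ✓ → 82
parcel=P88: ✓ → 27
parcel=P15: ✓ → 170
parcel=P30: ✓ → 61
insured_sum = 147 + 39 + 56 + 82 + 27 + 170 + 61 = 582
—
[freight_sum: service = 'freight']
parcel=P53: ✗
parcel=P98: ✓ → 140
parcel=P48: ✓ → 186
parcel=P79: ✗
parcel=P81: ✓ → 90
parcel=P18: ✗
parcel=P50: ✗
parcel=P73: ✗
parcel=P57: ✗
parcel=P35: ✗
parcel=P88: ✓ → 27
parcel=P15: ✗
parcel=P30: ✗
freight_sum = 140 + 186 + 90 + 27 = 443

insured_sum=582, freight_sum=443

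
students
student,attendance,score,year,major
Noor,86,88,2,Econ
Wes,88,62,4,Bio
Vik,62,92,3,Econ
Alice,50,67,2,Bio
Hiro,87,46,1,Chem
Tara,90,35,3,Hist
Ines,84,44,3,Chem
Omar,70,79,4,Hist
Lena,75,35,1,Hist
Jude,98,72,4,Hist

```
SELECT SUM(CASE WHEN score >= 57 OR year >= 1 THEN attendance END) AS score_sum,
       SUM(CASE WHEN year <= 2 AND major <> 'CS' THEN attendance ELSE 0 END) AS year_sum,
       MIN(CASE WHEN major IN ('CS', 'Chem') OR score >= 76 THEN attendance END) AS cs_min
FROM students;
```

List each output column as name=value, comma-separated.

[score_sum: score >= 57 OR year >= 1]
student=Noor: ✓ → 86
student=Wes: ✓ → 88
student=Vik: ✓ → 62
student=Alice: ✓ → 50
student=Hiro: ✓ → 87
student=Tara: ✓ → 90
student=Ines: ✓ → 84
student=Omar: ✓ → 70
student=Lena: ✓ → 75
student=Jude: ✓ → 98
score_sum = 86 + 88 + 62 + 50 + 87 + 90 + 84 + 70 + 75 + 98 = 790
—
[year_sum: year <= 2 AND major <> 'CS']
student=Noor: ✓ → 86
student=Wes: ✗
student=Vik: ✗
student=Alice: ✓ → 50
student=Hiro: ✓ → 87
student=Tara: ✗
student=Ines: ✗
student=Omar: ✗
student=Lena: ✓ → 75
student=Jude: ✗
year_sum = 86 + 50 + 87 + 75 = 298
—
[cs_min: major IN ('CS', 'Chem') OR score >= 76]
student=Noor: ✓ → 86
student=Wes: ✗
student=Vik: ✓ → 62
student=Alice: ✗
student=Hiro: ✓ → 87
student=Tara: ✗
student=Ines: ✓ → 84
student=Omar: ✓ → 70
student=Lena: ✗
student=Jude: ✗
cs_min = MIN(86, 62, 87, 84, 70) = 62

score_sum=790, year_sum=298, cs_min=62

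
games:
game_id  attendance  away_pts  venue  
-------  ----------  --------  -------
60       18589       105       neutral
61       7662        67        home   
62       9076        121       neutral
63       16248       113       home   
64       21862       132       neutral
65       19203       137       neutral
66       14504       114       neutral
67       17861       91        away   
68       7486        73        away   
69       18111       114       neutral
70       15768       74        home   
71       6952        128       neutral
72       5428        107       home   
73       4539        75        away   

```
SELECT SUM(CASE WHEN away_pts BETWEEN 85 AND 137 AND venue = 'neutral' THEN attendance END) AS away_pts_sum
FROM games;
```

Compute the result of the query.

game_id=60: ✓ → 18589
game_id=61: ✗
game_id=62: ✓ → 9076
game_id=63: ✗
game_id=64: ✓ → 21862
game_id=65: ✓ → 19203
game_id=66: ✓ → 14504
game_id=67: ✗
game_id=68: ✗
game_id=69: ✓ → 18111
game_id=70: ✗
game_id=71: ✓ → 6952
game_id=72: ✗
game_id=73: ✗
away_pts_sum = 18589 + 9076 + 21862 + 19203 + 14504 + 18111 + 6952 = 108297

108297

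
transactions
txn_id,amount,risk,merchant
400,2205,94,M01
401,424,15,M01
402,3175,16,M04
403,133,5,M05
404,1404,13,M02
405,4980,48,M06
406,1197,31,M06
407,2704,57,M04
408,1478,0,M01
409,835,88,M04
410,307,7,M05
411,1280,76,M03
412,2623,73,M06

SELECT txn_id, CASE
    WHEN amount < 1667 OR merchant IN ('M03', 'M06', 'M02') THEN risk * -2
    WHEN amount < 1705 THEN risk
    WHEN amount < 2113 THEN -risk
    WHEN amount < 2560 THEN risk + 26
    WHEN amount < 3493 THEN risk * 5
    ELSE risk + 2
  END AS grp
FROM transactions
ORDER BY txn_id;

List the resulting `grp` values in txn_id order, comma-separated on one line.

120, -30, 80, -10, -26, -96, -62, 285, 0, -176, -14, -152, -146

txn_id=400: amount < 2560 → 120
txn_id=401: amount < 1667 OR merchant IN ('M03', 'M06', 'M02') → -30
txn_id=402: amount < 3493 → 80
txn_id=403: amount < 1667 OR merchant IN ('M03', 'M06', 'M02') → -10
txn_id=404: amount < 1667 OR merchant IN ('M03', 'M06', 'M02') → -26
txn_id=405: amount < 1667 OR merchant IN ('M03', 'M06', 'M02') → -96
txn_id=406: amount < 1667 OR merchant IN ('M03', 'M06', 'M02') → -62
txn_id=407: amount < 3493 → 285
txn_id=408: amount < 1667 OR merchant IN ('M03', 'M06', 'M02') → 0
txn_id=409: amount < 1667 OR merchant IN ('M03', 'M06', 'M02') → -176
txn_id=410: amount < 1667 OR merchant IN ('M03', 'M06', 'M02') → -14
txn_id=411: amount < 1667 OR merchant IN ('M03', 'M06', 'M02') → -152
txn_id=412: amount < 1667 OR merchant IN ('M03', 'M06', 'M02') → -146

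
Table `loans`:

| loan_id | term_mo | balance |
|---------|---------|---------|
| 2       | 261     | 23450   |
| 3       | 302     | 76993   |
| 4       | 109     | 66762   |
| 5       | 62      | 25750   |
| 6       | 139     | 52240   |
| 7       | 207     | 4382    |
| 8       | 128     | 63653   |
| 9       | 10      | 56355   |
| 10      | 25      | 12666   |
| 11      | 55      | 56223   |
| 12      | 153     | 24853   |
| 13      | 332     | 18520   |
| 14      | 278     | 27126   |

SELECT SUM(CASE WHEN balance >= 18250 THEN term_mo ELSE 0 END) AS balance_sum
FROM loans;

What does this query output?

loan_id=2: ✓ → 261
loan_id=3: ✓ → 302
loan_id=4: ✓ → 109
loan_id=5: ✓ → 62
loan_id=6: ✓ → 139
loan_id=7: ✗
loan_id=8: ✓ → 128
loan_id=9: ✓ → 10
loan_id=10: ✗
loan_id=11: ✓ → 55
loan_id=12: ✓ → 153
loan_id=13: ✓ → 332
loan_id=14: ✓ → 278
balance_sum = 261 + 302 + 109 + 62 + 139 + 128 + 10 + 55 + 153 + 332 + 278 = 1829

1829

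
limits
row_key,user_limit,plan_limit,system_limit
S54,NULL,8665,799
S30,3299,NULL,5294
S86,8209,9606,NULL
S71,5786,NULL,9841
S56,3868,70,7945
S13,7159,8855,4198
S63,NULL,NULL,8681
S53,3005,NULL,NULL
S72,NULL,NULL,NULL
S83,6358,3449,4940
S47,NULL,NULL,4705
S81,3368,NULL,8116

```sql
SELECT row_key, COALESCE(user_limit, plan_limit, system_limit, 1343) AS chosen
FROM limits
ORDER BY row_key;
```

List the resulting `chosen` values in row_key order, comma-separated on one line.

7159, 3299, 4705, 3005, 8665, 3868, 8681, 5786, 1343, 3368, 6358, 8209

row_key=S13: user_limit=7159 → 7159
row_key=S30: user_limit=3299 → 3299
row_key=S47: user_limit=NULL, plan_limit=NULL, system_limit=4705 → 4705
row_key=S53: user_limit=3005 → 3005
row_key=S54: user_limit=NULL, plan_limit=8665 → 8665
row_key=S56: user_limit=3868 → 3868
row_key=S63: user_limit=NULL, plan_limit=NULL, system_limit=8681 → 8681
row_key=S71: user_limit=5786 → 5786
row_key=S72: user_limit=NULL, plan_limit=NULL, system_limit=NULL, → literal 1343 → 1343
row_key=S81: user_limit=3368 → 3368
row_key=S83: user_limit=6358 → 6358
row_key=S86: user_limit=8209 → 8209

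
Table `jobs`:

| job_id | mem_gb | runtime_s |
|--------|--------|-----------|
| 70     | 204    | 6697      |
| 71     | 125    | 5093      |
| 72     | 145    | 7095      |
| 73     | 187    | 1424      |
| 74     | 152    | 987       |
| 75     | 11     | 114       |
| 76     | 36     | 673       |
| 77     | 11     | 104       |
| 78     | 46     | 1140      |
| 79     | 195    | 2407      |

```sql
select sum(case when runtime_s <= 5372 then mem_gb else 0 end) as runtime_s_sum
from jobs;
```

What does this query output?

763

job_id=70: ✗
job_id=71: ✓ → 125
job_id=72: ✗
job_id=73: ✓ → 187
job_id=74: ✓ → 152
job_id=75: ✓ → 11
job_id=76: ✓ → 36
job_id=77: ✓ → 11
job_id=78: ✓ → 46
job_id=79: ✓ → 195
runtime_s_sum = 125 + 187 + 152 + 11 + 36 + 11 + 46 + 195 = 763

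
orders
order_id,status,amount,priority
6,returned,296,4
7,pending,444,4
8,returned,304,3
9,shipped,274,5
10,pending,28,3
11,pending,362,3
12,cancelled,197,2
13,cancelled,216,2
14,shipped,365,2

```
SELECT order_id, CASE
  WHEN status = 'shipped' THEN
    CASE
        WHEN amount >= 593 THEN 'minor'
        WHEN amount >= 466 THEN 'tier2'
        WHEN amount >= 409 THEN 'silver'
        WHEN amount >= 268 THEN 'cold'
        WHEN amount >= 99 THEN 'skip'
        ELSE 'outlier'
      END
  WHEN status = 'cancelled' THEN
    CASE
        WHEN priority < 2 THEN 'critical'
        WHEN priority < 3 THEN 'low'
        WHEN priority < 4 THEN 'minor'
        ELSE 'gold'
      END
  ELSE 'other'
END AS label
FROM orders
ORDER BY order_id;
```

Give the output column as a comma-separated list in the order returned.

other, other, other, cold, other, other, low, low, cold

order_id=6: status='returned' → outer ELSE → other
order_id=7: status='pending' → outer ELSE → other
order_id=8: status='returned' → outer ELSE → other
order_id=9: status='shipped' → inner[amount >= 268] → cold
order_id=10: status='pending' → outer ELSE → other
order_id=11: status='pending' → outer ELSE → other
order_id=12: status='cancelled' → inner[priority < 3] → low
order_id=13: status='cancelled' → inner[priority < 3] → low
order_id=14: status='shipped' → inner[amount >= 268] → cold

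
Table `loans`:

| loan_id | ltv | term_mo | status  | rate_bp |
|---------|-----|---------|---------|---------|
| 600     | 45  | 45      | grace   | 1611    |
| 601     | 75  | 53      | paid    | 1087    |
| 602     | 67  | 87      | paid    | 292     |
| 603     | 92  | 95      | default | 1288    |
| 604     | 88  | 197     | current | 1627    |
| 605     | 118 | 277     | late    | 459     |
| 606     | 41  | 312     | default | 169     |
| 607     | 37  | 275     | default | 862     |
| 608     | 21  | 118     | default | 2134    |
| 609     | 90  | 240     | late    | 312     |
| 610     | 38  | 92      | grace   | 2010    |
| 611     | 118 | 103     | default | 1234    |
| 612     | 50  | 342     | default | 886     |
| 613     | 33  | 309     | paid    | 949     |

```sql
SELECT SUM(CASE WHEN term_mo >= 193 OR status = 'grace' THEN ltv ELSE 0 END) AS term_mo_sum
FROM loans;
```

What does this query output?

540

loan_id=600: ✓ → 45
loan_id=601: ✗
loan_id=602: ✗
loan_id=603: ✗
loan_id=604: ✓ → 88
loan_id=605: ✓ → 118
loan_id=606: ✓ → 41
loan_id=607: ✓ → 37
loan_id=608: ✗
loan_id=609: ✓ → 90
loan_id=610: ✓ → 38
loan_id=611: ✗
loan_id=612: ✓ → 50
loan_id=613: ✓ → 33
term_mo_sum = 45 + 88 + 118 + 41 + 37 + 90 + 38 + 50 + 33 = 540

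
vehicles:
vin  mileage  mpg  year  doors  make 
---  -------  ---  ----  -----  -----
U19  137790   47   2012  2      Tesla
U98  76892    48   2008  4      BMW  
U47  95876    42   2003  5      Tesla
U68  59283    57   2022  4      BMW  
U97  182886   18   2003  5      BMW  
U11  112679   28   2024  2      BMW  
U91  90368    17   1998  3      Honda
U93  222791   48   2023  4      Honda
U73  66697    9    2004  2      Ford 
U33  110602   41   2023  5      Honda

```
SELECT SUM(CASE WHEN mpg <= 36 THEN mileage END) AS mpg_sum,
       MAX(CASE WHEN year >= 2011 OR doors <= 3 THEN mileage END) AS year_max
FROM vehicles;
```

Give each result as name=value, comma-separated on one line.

mpg_sum=452630, year_max=222791

[mpg_sum: mpg <= 36]
vin=U19: ✗
vin=U98: ✗
vin=U47: ✗
vin=U68: ✗
vin=U97: ✓ → 182886
vin=U11: ✓ → 112679
vin=U91: ✓ → 90368
vin=U93: ✗
vin=U73: ✓ → 66697
vin=U33: ✗
mpg_sum = 182886 + 112679 + 90368 + 66697 = 452630
—
[year_max: year >= 2011 OR doors <= 3]
vin=U19: ✓ → 137790
vin=U98: ✗
vin=U47: ✗
vin=U68: ✓ → 59283
vin=U97: ✗
vin=U11: ✓ → 112679
vin=U91: ✓ → 90368
vin=U93: ✓ → 222791
vin=U73: ✓ → 66697
vin=U33: ✓ → 110602
year_max = MAX(137790, 59283, 112679, 90368, 222791, 66697, 110602) = 222791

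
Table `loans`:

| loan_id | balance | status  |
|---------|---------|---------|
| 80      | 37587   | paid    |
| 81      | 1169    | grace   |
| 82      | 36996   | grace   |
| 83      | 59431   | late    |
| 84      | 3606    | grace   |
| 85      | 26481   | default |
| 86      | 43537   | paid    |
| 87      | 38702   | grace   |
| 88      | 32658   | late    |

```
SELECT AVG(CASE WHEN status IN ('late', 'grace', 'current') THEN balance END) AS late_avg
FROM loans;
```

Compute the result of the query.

loan_id=80: ✗
loan_id=81: ✓ → 1169
loan_id=82: ✓ → 36996
loan_id=83: ✓ → 59431
loan_id=84: ✓ → 3606
loan_id=85: ✗
loan_id=86: ✗
loan_id=87: ✓ → 38702
loan_id=88: ✓ → 32658
late_avg = (1169 + 36996 + 59431 + 3606 + 38702 + 32658) / 6 = 28760.3333333333

28760.3333333333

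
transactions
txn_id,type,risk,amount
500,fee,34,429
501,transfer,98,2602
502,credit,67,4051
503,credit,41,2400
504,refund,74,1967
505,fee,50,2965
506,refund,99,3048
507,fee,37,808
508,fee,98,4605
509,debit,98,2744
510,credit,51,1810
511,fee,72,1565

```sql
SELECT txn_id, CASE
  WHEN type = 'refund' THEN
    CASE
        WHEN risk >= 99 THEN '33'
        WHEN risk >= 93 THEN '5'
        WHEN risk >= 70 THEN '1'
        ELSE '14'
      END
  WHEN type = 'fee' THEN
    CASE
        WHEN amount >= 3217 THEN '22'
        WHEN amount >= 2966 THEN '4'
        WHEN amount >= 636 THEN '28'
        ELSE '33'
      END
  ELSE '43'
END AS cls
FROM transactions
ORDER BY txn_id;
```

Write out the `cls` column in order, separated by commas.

txn_id=500: type='fee' → inner[ELSE] → 33
txn_id=501: type='transfer' → outer ELSE → 43
txn_id=502: type='credit' → outer ELSE → 43
txn_id=503: type='credit' → outer ELSE → 43
txn_id=504: type='refund' → inner[risk >= 70] → 1
txn_id=505: type='fee' → inner[amount >= 636] → 28
txn_id=506: type='refund' → inner[risk >= 99] → 33
txn_id=507: type='fee' → inner[amount >= 636] → 28
txn_id=508: type='fee' → inner[amount >= 3217] → 22
txn_id=509: type='debit' → outer ELSE → 43
txn_id=510: type='credit' → outer ELSE → 43
txn_id=511: type='fee' → inner[amount >= 636] → 28

33, 43, 43, 43, 1, 28, 33, 28, 22, 43, 43, 28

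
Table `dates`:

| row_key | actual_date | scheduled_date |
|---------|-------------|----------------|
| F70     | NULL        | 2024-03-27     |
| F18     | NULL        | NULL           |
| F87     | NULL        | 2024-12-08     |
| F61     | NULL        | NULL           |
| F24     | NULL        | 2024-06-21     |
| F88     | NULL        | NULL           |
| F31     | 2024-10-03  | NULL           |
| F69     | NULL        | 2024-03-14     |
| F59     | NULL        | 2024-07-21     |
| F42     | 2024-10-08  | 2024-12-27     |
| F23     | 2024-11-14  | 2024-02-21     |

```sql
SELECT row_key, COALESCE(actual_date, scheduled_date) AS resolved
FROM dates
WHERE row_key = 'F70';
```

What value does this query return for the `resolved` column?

row_key = F70: actual_date=NULL, scheduled_date=2024-03-27.
actual_date=NULL, scheduled_date=2024-03-27 → 2024-03-27

2024-03-27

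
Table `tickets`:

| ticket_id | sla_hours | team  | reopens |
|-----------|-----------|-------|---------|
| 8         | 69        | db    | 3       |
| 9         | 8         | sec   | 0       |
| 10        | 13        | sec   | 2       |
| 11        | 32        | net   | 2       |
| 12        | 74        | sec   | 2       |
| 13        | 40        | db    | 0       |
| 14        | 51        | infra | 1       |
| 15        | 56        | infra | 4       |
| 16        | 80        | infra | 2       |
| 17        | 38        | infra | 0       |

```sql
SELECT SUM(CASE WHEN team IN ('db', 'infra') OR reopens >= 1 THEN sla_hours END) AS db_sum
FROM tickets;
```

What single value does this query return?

453

ticket_id=8: ✓ → 69
ticket_id=9: ✗
ticket_id=10: ✓ → 13
ticket_id=11: ✓ → 32
ticket_id=12: ✓ → 74
ticket_id=13: ✓ → 40
ticket_id=14: ✓ → 51
ticket_id=15: ✓ → 56
ticket_id=16: ✓ → 80
ticket_id=17: ✓ → 38
db_sum = 69 + 13 + 32 + 74 + 40 + 51 + 56 + 80 + 38 = 453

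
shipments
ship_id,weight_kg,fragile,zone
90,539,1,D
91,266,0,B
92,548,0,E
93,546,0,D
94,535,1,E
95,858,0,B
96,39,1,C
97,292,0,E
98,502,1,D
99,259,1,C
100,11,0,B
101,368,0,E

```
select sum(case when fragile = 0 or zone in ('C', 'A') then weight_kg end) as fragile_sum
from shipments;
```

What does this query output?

ship_id=90: ✗
ship_id=91: ✓ → 266
ship_id=92: ✓ → 548
ship_id=93: ✓ → 546
ship_id=94: ✗
ship_id=95: ✓ → 858
ship_id=96: ✓ → 39
ship_id=97: ✓ → 292
ship_id=98: ✗
ship_id=99: ✓ → 259
ship_id=100: ✓ → 11
ship_id=101: ✓ → 368
fragile_sum = 266 + 548 + 546 + 858 + 39 + 292 + 259 + 11 + 368 = 3187

3187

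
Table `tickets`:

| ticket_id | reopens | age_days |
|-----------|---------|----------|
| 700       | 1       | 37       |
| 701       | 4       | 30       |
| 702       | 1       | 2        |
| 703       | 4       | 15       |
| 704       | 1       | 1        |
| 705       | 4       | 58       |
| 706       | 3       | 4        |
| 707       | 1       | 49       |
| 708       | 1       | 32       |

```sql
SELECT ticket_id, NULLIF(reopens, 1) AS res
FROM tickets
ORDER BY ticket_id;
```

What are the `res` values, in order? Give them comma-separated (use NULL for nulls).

NULL, 4, NULL, 4, NULL, 4, 3, NULL, NULL

ticket_id=700: reopens=1 vs 1: equal → NULL
ticket_id=701: reopens=4 vs 1: differ → 4
ticket_id=702: reopens=1 vs 1: equal → NULL
ticket_id=703: reopens=4 vs 1: differ → 4
ticket_id=704: reopens=1 vs 1: equal → NULL
ticket_id=705: reopens=4 vs 1: differ → 4
ticket_id=706: reopens=3 vs 1: differ → 3
ticket_id=707: reopens=1 vs 1: equal → NULL
ticket_id=708: reopens=1 vs 1: equal → NULL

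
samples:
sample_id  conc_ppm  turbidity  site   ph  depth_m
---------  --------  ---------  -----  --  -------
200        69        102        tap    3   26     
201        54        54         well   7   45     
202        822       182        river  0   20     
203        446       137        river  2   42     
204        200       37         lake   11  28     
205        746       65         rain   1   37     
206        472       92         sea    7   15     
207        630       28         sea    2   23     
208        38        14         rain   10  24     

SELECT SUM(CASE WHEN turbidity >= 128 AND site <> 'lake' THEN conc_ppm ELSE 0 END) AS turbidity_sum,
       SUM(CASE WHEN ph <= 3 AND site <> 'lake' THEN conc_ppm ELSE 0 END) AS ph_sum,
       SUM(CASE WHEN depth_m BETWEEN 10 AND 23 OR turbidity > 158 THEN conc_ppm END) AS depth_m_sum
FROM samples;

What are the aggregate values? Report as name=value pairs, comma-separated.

turbidity_sum=1268, ph_sum=2713, depth_m_sum=1924

[turbidity_sum: turbidity >= 128 AND site <> 'lake']
sample_id=200: ✗
sample_id=201: ✗
sample_id=202: ✓ → 822
sample_id=203: ✓ → 446
sample_id=204: ✗
sample_id=205: ✗
sample_id=206: ✗
sample_id=207: ✗
sample_id=208: ✗
turbidity_sum = 822 + 446 = 1268
—
[ph_sum: ph <= 3 AND site <> 'lake']
sample_id=200: ✓ → 69
sample_id=201: ✗
sample_id=202: ✓ → 822
sample_id=203: ✓ → 446
sample_id=204: ✗
sample_id=205: ✓ → 746
sample_id=206: ✗
sample_id=207: ✓ → 630
sample_id=208: ✗
ph_sum = 69 + 822 + 446 + 746 + 630 = 2713
—
[depth_m_sum: depth_m BETWEEN 10 AND 23 OR turbidity > 158]
sample_id=200: ✗
sample_id=201: ✗
sample_id=202: ✓ → 822
sample_id=203: ✗
sample_id=204: ✗
sample_id=205: ✗
sample_id=206: ✓ → 472
sample_id=207: ✓ → 630
sample_id=208: ✗
depth_m_sum = 822 + 472 + 630 = 1924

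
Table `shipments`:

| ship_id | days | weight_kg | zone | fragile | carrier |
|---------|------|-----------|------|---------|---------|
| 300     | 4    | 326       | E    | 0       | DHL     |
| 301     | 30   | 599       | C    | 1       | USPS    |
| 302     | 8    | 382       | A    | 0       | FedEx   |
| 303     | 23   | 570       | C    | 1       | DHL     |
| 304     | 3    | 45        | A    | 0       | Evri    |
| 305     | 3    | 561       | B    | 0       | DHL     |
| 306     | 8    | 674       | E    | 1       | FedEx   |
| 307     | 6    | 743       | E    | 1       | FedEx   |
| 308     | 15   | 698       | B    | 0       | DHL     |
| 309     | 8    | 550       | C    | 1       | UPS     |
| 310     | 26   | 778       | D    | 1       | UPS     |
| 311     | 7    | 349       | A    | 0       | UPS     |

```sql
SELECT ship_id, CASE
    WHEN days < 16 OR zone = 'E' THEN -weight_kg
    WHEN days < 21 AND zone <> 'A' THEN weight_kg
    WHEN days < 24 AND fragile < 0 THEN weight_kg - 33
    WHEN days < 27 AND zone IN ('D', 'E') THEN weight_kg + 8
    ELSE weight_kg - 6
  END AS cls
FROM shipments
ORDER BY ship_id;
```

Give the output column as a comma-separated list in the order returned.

-326, 593, -382, 564, -45, -561, -674, -743, -698, -550, 786, -349

ship_id=300: days < 16 OR zone = 'E' → -326
ship_id=301: ELSE → 593
ship_id=302: days < 16 OR zone = 'E' → -382
ship_id=303: ELSE → 564
ship_id=304: days < 16 OR zone = 'E' → -45
ship_id=305: days < 16 OR zone = 'E' → -561
ship_id=306: days < 16 OR zone = 'E' → -674
ship_id=307: days < 16 OR zone = 'E' → -743
ship_id=308: days < 16 OR zone = 'E' → -698
ship_id=309: days < 16 OR zone = 'E' → -550
ship_id=310: days < 27 AND zone IN ('D', 'E') → 786
ship_id=311: days < 16 OR zone = 'E' → -349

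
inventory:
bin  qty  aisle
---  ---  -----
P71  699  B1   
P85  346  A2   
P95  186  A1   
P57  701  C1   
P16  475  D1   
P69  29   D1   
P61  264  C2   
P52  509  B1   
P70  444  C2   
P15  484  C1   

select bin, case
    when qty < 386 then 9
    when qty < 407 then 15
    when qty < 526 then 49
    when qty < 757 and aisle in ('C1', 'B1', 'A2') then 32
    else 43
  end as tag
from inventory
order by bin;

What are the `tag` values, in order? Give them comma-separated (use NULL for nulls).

bin=P15: qty < 526 → 49
bin=P16: qty < 526 → 49
bin=P52: qty < 526 → 49
bin=P57: qty < 757 and aisle in ('C1', 'B1', 'A2') → 32
bin=P61: qty < 386 → 9
bin=P69: qty < 386 → 9
bin=P70: qty < 526 → 49
bin=P71: qty < 757 and aisle in ('C1', 'B1', 'A2') → 32
bin=P85: qty < 386 → 9
bin=P95: qty < 386 → 9

49, 49, 49, 32, 9, 9, 49, 32, 9, 9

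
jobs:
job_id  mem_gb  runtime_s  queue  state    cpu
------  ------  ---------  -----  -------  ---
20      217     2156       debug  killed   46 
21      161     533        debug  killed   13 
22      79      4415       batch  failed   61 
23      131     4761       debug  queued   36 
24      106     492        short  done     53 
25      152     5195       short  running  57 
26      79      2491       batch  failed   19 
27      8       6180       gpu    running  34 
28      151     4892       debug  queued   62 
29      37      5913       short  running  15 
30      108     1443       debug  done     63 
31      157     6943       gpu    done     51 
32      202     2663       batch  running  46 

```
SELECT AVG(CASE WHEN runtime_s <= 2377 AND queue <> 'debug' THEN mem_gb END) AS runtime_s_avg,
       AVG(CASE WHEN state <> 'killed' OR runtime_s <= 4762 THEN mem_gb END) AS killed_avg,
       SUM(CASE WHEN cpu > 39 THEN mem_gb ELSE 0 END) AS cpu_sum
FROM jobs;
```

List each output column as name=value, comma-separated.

[runtime_s_avg: runtime_s <= 2377 AND queue <> 'debug']
job_id=20: ✗
job_id=21: ✗
job_id=22: ✗
job_id=23: ✗
job_id=24: ✓ → 106
job_id=25: ✗
job_id=26: ✗
job_id=27: ✗
job_id=28: ✗
job_id=29: ✗
job_id=30: ✗
job_id=31: ✗
job_id=32: ✗
runtime_s_avg = 106
—
[killed_avg: state <> 'killed' OR runtime_s <= 4762]
job_id=20: ✓ → 217
job_id=21: ✓ → 161
job_id=22: ✓ → 79
job_id=23: ✓ → 131
job_id=24: ✓ → 106
job_id=25: ✓ → 152
job_id=26: ✓ → 79
job_id=27: ✓ → 8
job_id=28: ✓ → 151
job_id=29: ✓ → 37
job_id=30: ✓ → 108
job_id=31: ✓ → 157
job_id=32: ✓ → 202
killed_avg = (217 + 161 + 79 + 131 + 106 + 152 + 79 + 8 + 151 + 37 + 108 + 157 + 202) / 13 = 122.1538461538
—
[cpu_sum: cpu > 39]
job_id=20: ✓ → 217
job_id=21: ✗
job_id=22: ✓ → 79
job_id=23: ✗
job_id=24: ✓ → 106
job_id=25: ✓ → 152
job_id=26: ✗
job_id=27: ✗
job_id=28: ✓ → 151
job_id=29: ✗
job_id=30: ✓ → 108
job_id=31: ✓ → 157
job_id=32: ✓ → 202
cpu_sum = 217 + 79 + 106 + 152 + 151 + 108 + 157 + 202 = 1172

runtime_s_avg=106, killed_avg=122.1538461538, cpu_sum=1172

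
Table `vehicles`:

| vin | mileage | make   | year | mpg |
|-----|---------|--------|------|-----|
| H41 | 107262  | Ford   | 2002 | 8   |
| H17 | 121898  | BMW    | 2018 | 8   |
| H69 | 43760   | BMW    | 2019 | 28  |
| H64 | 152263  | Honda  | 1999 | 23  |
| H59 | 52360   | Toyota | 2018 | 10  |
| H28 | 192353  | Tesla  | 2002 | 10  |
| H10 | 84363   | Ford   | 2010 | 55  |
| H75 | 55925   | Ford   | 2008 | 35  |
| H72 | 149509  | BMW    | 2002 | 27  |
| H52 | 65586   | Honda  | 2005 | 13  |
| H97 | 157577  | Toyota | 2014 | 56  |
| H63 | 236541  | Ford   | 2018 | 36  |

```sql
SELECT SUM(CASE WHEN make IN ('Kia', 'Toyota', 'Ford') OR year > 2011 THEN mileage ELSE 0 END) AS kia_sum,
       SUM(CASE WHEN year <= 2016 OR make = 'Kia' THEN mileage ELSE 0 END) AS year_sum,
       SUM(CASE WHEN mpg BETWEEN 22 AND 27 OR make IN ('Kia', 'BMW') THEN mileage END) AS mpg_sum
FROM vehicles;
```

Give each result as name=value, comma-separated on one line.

[kia_sum: make IN ('Kia', 'Toyota', 'Ford') OR year > 2011]
vin=H41: ✓ → 107262
vin=H17: ✓ → 121898
vin=H69: ✓ → 43760
vin=H64: ✗
vin=H59: ✓ → 52360
vin=H28: ✗
vin=H10: ✓ → 84363
vin=H75: ✓ → 55925
vin=H72: ✗
vin=H52: ✗
vin=H97: ✓ → 157577
vin=H63: ✓ → 236541
kia_sum = 107262 + 121898 + 43760 + 52360 + 84363 + 55925 + 157577 + 236541 = 859686
—
[year_sum: year <= 2016 OR make = 'Kia']
vin=H41: ✓ → 107262
vin=H17: ✗
vin=H69: ✗
vin=H64: ✓ → 152263
vin=H59: ✗
vin=H28: ✓ → 192353
vin=H10: ✓ → 84363
vin=H75: ✓ → 55925
vin=H72: ✓ → 149509
vin=H52: ✓ → 65586
vin=H97: ✓ → 157577
vin=H63: ✗
year_sum = 107262 + 152263 + 192353 + 84363 + 55925 + 149509 + 65586 + 157577 = 964838
—
[mpg_sum: mpg BETWEEN 22 AND 27 OR make IN ('Kia', 'BMW')]
vin=H41: ✗
vin=H17: ✓ → 121898
vin=H69: ✓ → 43760
vin=H64: ✓ → 152263
vin=H59: ✗
vin=H28: ✗
vin=H10: ✗
vin=H75: ✗
vin=H72: ✓ → 149509
vin=H52: ✗
vin=H97: ✗
vin=H63: ✗
mpg_sum = 121898 + 43760 + 152263 + 149509 = 467430

kia_sum=859686, year_sum=964838, mpg_sum=467430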